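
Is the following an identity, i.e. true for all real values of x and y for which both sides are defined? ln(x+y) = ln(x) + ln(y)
Claim: ln(x+y) = ln(x) + ln(y).
Test a specific point where both sides are defined: x = 4, y = 3/2.
LHS = ln(x+y) ≈ 1.7047
RHS = ln(x) + ln(y) ≈ 1.7918
Since 1.7047 ≠ 1.7918, the equation fails at this point, so it cannot hold for all real values of x and y for which both sides are defined.
ln(x) + ln(y) = ln(xy), not ln(x+y).

Conclusion: No, this is NOT an identity.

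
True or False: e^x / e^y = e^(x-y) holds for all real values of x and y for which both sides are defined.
True.

Claim: e^x / e^y = e^(x-y).
Reasoning: 1/e^y = e^(-y), so e^x / e^y = e^x · e^(-y) = e^(x + (-y)) = e^(x-y) by the product rule for exponents.
So the two sides agree for all real values of x and y for which both sides are defined.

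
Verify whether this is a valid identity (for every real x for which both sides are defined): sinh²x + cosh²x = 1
No, this is NOT an identity.

Claim: sinh²x + cosh²x = 1.
Test a specific point where both sides are defined: x = 1.
LHS = sinh²x + cosh²x ≈ 3.7622
RHS = 1 ≈ 1.0000
Since 3.7622 ≠ 1.0000, the equation fails at this point, so it cannot hold for every real x for which both sides are defined.
The correct hyperbolic identity is cosh²x - sinh²x = 1 (a difference); the sum sinh²x + cosh²x equals cosh(2x).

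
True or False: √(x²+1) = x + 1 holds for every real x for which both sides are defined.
False.

Claim: √(x²+1) = x + 1.
Test a specific point where both sides are defined: x = 1/2.
LHS = √(x²+1) ≈ 1.1180
RHS = x + 1 ≈ 1.5000
Since 1.1180 ≠ 1.5000, the equation fails at this point, so it cannot hold for every real x for which both sides are defined.
(x+1)² = x² + 2x + 1 ≠ x² + 1 unless x = 0.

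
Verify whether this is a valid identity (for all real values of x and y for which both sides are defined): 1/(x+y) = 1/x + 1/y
No, this is NOT an identity.

Claim: 1/(x+y) = 1/x + 1/y.
Test a specific point where both sides are defined: x = 1/2, y = 1/2.
LHS = 1/(x+y) ≈ 1.0000
RHS = 1/x + 1/y ≈ 4.0000
Since 1.0000 ≠ 4.0000, the equation fails at this point, so it cannot hold for all real values of x and y for which both sides are defined.
1/x + 1/y = (x+y)/(xy), which is not 1/(x+y).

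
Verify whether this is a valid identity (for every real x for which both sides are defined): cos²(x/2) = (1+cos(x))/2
Yes, this is an identity.

Claim: cos²(x/2) = (1+cos(x))/2.
Reasoning: Use cos(2θ) = 2cos²θ - 1 with θ = x/2: cos(x) = 2cos²(x/2) - 1. Solving for cos²(x/2) gives (1 + cos(x))/2.
So the two sides agree for every real x for which both sides are defined.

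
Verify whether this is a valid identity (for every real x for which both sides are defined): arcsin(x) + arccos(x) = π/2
Claim: arcsin(x) + arccos(x) = π/2.
Reasoning: Both sides are defined for -1 ≤ x ≤ 1. Let θ = arcsin(x), so sin θ = x and θ ∈ [-π/2, π/2]. Then cos(π/2 - θ) = sin θ = x and π/2 - θ ∈ [0, π], which is exactly the range of arccos, so arccos(x) = π/2 - θ. Adding: arcsin(x) + arccos(x) = θ + (π/2 - θ) = π/2.
So the two sides agree for every real x for which both sides are defined.

Conclusion: Yes, this is an identity.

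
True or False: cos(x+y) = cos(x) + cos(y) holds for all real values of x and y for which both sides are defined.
Claim: cos(x+y) = cos(x) + cos(y).
Test a specific point where both sides are defined: x = π/4, y = π/3.
LHS = cos(x+y) ≈ -0.2588
RHS = cos(x) + cos(y) ≈ 1.2071
Since -0.2588 ≠ 1.2071, the equation fails at this point, so it cannot hold for all real values of x and y for which both sides are defined.
The correct expansion is cos(x+y) = cos(x)cos(y) - sin(x)sin(y); cosine is not additive.

Conclusion: False.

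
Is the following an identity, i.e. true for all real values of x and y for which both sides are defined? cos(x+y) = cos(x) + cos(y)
No, this is NOT an identity.

Claim: cos(x+y) = cos(x) + cos(y).
Test a specific point where both sides are defined: x = 3π/4, y = 3π/4.
LHS = cos(x+y) ≈ 0.0000
RHS = cos(x) + cos(y) ≈ -1.4142
Since 0.0000 ≠ -1.4142, the equation fails at this point, so it cannot hold for all real values of x and y for which both sides are defined.
The correct expansion is cos(x+y) = cos(x)cos(y) - sin(x)sin(y); cosine is not additive.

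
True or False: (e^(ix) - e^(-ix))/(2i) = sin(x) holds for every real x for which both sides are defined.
Claim: (e^(ix) - e^(-ix))/(2i) = sin(x).
Reasoning: By Euler's formula e^(ix) = cos(x) + i·sin(x) and e^(-ix) = cos(x) - i·sin(x). Subtracting cancels the cosine terms: e^(ix) - e^(-ix) = 2i·sin(x); divide by 2i.
So the two sides agree for every real x for which both sides are defined.

Conclusion: True.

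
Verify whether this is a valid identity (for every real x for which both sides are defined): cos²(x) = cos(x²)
Claim: cos²(x) = cos(x²).
Test a specific point where both sides are defined: x = π/4.
LHS = cos²(x) ≈ 0.5000
RHS = cos(x²) ≈ 0.8157
Since 0.5000 ≠ 0.8157, the equation fails at this point, so it cannot hold for every real x for which both sides are defined.
cos²(x) means (cos x)², squaring the output; cos(x²) squares the input. These are different functions.

Conclusion: No, this is NOT an identity.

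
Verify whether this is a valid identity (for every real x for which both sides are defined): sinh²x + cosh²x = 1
No, this is NOT an identity.

Claim: sinh²x + cosh²x = 1.
Test a specific point where both sides are defined: x = 3/2.
LHS = sinh²x + cosh²x ≈ 10.0677
RHS = 1 ≈ 1.0000
Since 10.0677 ≠ 1.0000, the equation fails at this point, so it cannot hold for every real x for which both sides are defined.
The correct hyperbolic identity is cosh²x - sinh²x = 1 (a difference); the sum sinh²x + cosh²x equals cosh(2x).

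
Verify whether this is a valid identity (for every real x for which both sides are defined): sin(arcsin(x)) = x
Claim: sin(arcsin(x)) = x.
Reasoning: For -1 ≤ x ≤ 1 (where arcsin is defined), arcsin(x) is by definition an angle whose sine equals x. Taking the sine of that angle returns x. (Note the other order, arcsin(sin x) = x, is NOT an identity.)
So the two sides agree for every real x for which both sides are defined.

Conclusion: Yes, this is an identity.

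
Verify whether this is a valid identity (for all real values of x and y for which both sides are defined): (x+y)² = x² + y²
No, this is NOT an identity.

Claim: (x+y)² = x² + y².
Test a specific point where both sides are defined: x = -3, y = -3.
LHS = (x+y)² ≈ 36.0000
RHS = x² + y² ≈ 18.0000
Since 36.0000 ≠ 18.0000, the equation fails at this point, so it cannot hold for all real values of x and y for which both sides are defined.
The correct expansion is (x+y)² = x² + 2xy + y²; the cross term 2xy is missing.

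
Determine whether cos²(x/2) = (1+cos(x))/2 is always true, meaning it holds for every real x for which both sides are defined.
Yes, this is an identity.

Claim: cos²(x/2) = (1+cos(x))/2.
Reasoning: Use cos(2θ) = 2cos²θ - 1 with θ = x/2: cos(x) = 2cos²(x/2) - 1. Solving for cos²(x/2) gives (1 + cos(x))/2.
So the two sides agree for every real x for which both sides are defined.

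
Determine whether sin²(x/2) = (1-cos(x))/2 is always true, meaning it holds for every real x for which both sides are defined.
Yes, this is an identity.

Claim: sin²(x/2) = (1-cos(x))/2.
Reasoning: Use cos(2θ) = 1 - 2sin²θ with θ = x/2: cos(x) = 1 - 2sin²(x/2). Solving for sin²(x/2) gives (1 - cos(x))/2.
So the two sides agree for every real x for which both sides are defined.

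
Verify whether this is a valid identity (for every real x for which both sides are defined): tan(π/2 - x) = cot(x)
Claim: tan(π/2 - x) = cot(x).
Reasoning: tan(π/2 - x) = sin(π/2 - x)/cos(π/2 - x) = cos(x)/sin(x) = cot(x), using the cofunction identities sin(π/2 - x) = cos(x) and cos(π/2 - x) = sin(x).
So the two sides agree for every real x for which both sides are defined.

Conclusion: Yes, this is an identity.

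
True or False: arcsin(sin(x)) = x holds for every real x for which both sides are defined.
False.

Claim: arcsin(sin(x)) = x.
Test a specific point where both sides are defined: x = 3π/4.
LHS = arcsin(sin(x)) ≈ 0.7854
RHS = x ≈ 2.3562
Since 0.7854 ≠ 2.3562, the equation fails at this point, so it cannot hold for every real x for which both sides are defined.
arcsin only returns values in [-π/2, π/2], so arcsin(sin(x)) = x holds only for x in that interval, not for all real x.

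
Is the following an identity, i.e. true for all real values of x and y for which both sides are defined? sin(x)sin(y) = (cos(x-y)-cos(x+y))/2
Claim: sin(x)sin(y) = (cos(x-y)-cos(x+y))/2.
Reasoning: cos(x-y) = cos(x)cos(y) + sin(x)sin(y) and cos(x+y) = cos(x)cos(y) - sin(x)sin(y). Subtracting, cos(x-y) - cos(x+y) = 2sin(x)sin(y); divide by 2.
So the two sides agree for all real values of x and y for which both sides are defined.

Conclusion: Yes, this is an identity.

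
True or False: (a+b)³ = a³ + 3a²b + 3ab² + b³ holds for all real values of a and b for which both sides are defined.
True.

Claim: (a+b)³ = a³ + 3a²b + 3ab² + b³.
Reasoning: (a+b)³ = (a+b)(a+b)² = (a+b)(a² + 2ab + b²) = a³ + 2a²b + ab² + a²b + 2ab² + b³ = a³ + 3a²b + 3ab² + b³.
So the two sides agree for all real values of a and b for which both sides are defined.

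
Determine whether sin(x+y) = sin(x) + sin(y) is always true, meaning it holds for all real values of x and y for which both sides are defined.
Claim: sin(x+y) = sin(x) + sin(y).
Test a specific point where both sides are defined: x = π/4, y = -π/2.
LHS = sin(x+y) ≈ -0.7071
RHS = sin(x) + sin(y) ≈ -0.2929
Since -0.7071 ≠ -0.2929, the equation fails at this point, so it cannot hold for all real values of x and y for which both sides are defined.
The correct expansion is sin(x+y) = sin(x)cos(y) + cos(x)sin(y); sine is not additive.

Conclusion: No, this is NOT an identity.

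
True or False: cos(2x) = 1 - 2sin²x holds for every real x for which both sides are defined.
True.

Claim: cos(2x) = 1 - 2sin²x.
Reasoning: cos(2x) = cos²x - sin²x. Replace cos²x by 1 - sin²x: (1 - sin²x) - sin²x = 1 - 2sin²x.
So the two sides agree for every real x for which both sides are defined.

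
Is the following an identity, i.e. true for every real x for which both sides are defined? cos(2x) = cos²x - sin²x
Claim: cos(2x) = cos²x - sin²x.
Reasoning: Put y = x in the addition formula cos(x+y) = cos(x)cos(y) - sin(x)sin(y): cos(2x) = cos²x - sin²x.
So the two sides agree for every real x for which both sides are defined.

Conclusion: Yes, this is an identity.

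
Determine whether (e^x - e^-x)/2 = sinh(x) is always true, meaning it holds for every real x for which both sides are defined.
Yes, this is an identity.

Claim: (e^x - e^-x)/2 = sinh(x).
Reasoning: This is exactly the definition of the hyperbolic sine: sinh(x) := (e^x - e^-x)/2.
So the two sides agree for every real x for which both sides are defined.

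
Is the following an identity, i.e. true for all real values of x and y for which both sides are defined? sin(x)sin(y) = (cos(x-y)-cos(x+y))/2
Claim: sin(x)sin(y) = (cos(x-y)-cos(x+y))/2.
Reasoning: cos(x-y) = cos(x)cos(y) + sin(x)sin(y) and cos(x+y) = cos(x)cos(y) - sin(x)sin(y). Subtracting, cos(x-y) - cos(x+y) = 2sin(x)sin(y); divide by 2.
So the two sides agree for all real values of x and y for which both sides are defined.

Conclusion: Yes, this is an identity.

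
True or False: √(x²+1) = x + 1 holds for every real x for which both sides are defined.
False.

Claim: √(x²+1) = x + 1.
Test a specific point where both sides are defined: x = -3.
LHS = √(x²+1) ≈ 3.1623
RHS = x + 1 ≈ -2.0000
Since 3.1623 ≠ -2.0000, the equation fails at this point, so it cannot hold for every real x for which both sides are defined.
(x+1)² = x² + 2x + 1 ≠ x² + 1 unless x = 0.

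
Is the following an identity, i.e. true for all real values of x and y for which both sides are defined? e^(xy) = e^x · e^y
No, this is NOT an identity.

Claim: e^(xy) = e^x · e^y.
Test a specific point where both sides are defined: x = 1, y = -2.
LHS = e^(xy) ≈ 0.1353
RHS = e^x · e^y ≈ 0.3679
Since 0.1353 ≠ 0.3679, the equation fails at this point, so it cannot hold for all real values of x and y for which both sides are defined.
e^x · e^y = e^(x+y), not e^(xy).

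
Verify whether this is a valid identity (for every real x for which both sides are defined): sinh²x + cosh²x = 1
No, this is NOT an identity.

Claim: sinh²x + cosh²x = 1.
Test a specific point where both sides are defined: x = 3/2.
LHS = sinh²x + cosh²x ≈ 10.0677
RHS = 1 ≈ 1.0000
Since 10.0677 ≠ 1.0000, the equation fails at this point, so it cannot hold for every real x for which both sides are defined.
The correct hyperbolic identity is cosh²x - sinh²x = 1 (a difference); the sum sinh²x + cosh²x equals cosh(2x).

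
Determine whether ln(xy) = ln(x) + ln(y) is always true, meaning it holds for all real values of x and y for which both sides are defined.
Yes, this is an identity.

Claim: ln(xy) = ln(x) + ln(y).
Reasoning: Both sides are simultaneously defined only when x, y > 0. Write x = e^p, y = e^q (p = ln x, q = ln y). Then xy = e^p · e^q = e^(p+q), so ln(xy) = p + q = ln(x) + ln(y).
So the two sides agree for all real values of x and y for which both sides are defined.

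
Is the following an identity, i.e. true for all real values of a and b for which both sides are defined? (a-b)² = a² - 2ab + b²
Claim: (a-b)² = a² - 2ab + b².
Reasoning: Expand: (a-b)² = (a-b)(a-b) = a·a - a·b - b·a + b·b = a² - 2ab + b².
So the two sides agree for all real values of a and b for which both sides are defined.

Conclusion: Yes, this is an identity.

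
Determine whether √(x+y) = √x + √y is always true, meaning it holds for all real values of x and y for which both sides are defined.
No, this is NOT an identity.

Claim: √(x+y) = √x + √y.
Test a specific point where both sides are defined: x = 3, y = 2.
LHS = √(x+y) ≈ 2.2361
RHS = √x + √y ≈ 3.1463
Since 2.2361 ≠ 3.1463, the equation fails at this point, so it cannot hold for all real values of x and y for which both sides are defined.
Squaring the right side gives x + 2√(xy) + y, not x + y.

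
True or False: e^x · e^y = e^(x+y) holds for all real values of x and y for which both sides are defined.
Claim: e^x · e^y = e^(x+y).
Reasoning: This is the law of exponents for a common base: multiplying powers adds exponents. E.g. from the series, (Σ x^j/j!)(Σ y^k/k!) = Σ_m (Σ_{j+k=m} x^j y^k/(j!k!)) = Σ_m (x+y)^m/m! by the binomial theorem.
So the two sides agree for all real values of x and y for which both sides are defined.

Conclusion: True.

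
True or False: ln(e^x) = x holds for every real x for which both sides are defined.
True.

Claim: ln(e^x) = x.
Reasoning: ln is the inverse of the exponential: ln(e^x) asks for the exponent p with e^p = e^x, and since e^p is one-to-one that exponent is p = x.
So the two sides agree for every real x for which both sides are defined.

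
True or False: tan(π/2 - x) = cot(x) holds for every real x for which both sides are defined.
Claim: tan(π/2 - x) = cot(x).
Reasoning: tan(π/2 - x) = sin(π/2 - x)/cos(π/2 - x) = cos(x)/sin(x) = cot(x), using the cofunction identities sin(π/2 - x) = cos(x) and cos(π/2 - x) = sin(x).
So the two sides agree for every real x for which both sides are defined.

Conclusion: True.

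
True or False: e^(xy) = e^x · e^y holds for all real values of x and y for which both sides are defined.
False.

Claim: e^(xy) = e^x · e^y.
Test a specific point where both sides are defined: x = -1, y = 3.
LHS = e^(xy) ≈ 0.0498
RHS = e^x · e^y ≈ 7.3891
Since 0.0498 ≠ 7.3891, the equation fails at this point, so it cannot hold for all real values of x and y for which both sides are defined.
e^x · e^y = e^(x+y), not e^(xy).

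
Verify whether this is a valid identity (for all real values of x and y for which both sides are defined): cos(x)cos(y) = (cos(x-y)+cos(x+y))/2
Yes, this is an identity.

Claim: cos(x)cos(y) = (cos(x-y)+cos(x+y))/2.
Reasoning: cos(x-y) = cos(x)cos(y) + sin(x)sin(y) and cos(x+y) = cos(x)cos(y) - sin(x)sin(y). Adding, cos(x-y) + cos(x+y) = 2cos(x)cos(y); divide by 2.
So the two sides agree for all real values of x and y for which both sides are defined.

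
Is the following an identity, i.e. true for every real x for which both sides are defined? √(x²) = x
Claim: √(x²) = x.
Test a specific point where both sides are defined: x = -2.
LHS = √(x²) ≈ 2.0000
RHS = x ≈ -2.0000
Since 2.0000 ≠ -2.0000, the equation fails at this point, so it cannot hold for every real x for which both sides are defined.
√(x²) = |x|, which differs from x whenever x < 0 (both sides are defined for every real x).

Conclusion: No, this is NOT an identity.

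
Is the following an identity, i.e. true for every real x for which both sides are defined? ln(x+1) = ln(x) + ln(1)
Claim: ln(x+1) = ln(x) + ln(1).
Test a specific point where both sides are defined: x = 4.
LHS = ln(x+1) ≈ 1.6094
RHS = ln(x) + ln(1) ≈ 1.3863
Since 1.6094 ≠ 1.3863, the equation fails at this point, so it cannot hold for every real x for which both sides are defined.
ln(1) = 0, so the right side is just ln(x), which differs from ln(x+1).

Conclusion: No, this is NOT an identity.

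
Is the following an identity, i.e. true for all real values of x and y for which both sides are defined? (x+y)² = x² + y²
No, this is NOT an identity.

Claim: (x+y)² = x² + y².
Test a specific point where both sides are defined: x = 3, y = 5.
LHS = (x+y)² ≈ 64.0000
RHS = x² + y² ≈ 34.0000
Since 64.0000 ≠ 34.0000, the equation fails at this point, so it cannot hold for all real values of x and y for which both sides are defined.
The correct expansion is (x+y)² = x² + 2xy + y²; the cross term 2xy is missing.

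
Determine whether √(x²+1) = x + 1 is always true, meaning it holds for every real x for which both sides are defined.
No, this is NOT an identity.

Claim: √(x²+1) = x + 1.
Test a specific point where both sides are defined: x = 5.
LHS = √(x²+1) ≈ 5.0990
RHS = x + 1 ≈ 6.0000
Since 5.0990 ≠ 6.0000, the equation fails at this point, so it cannot hold for every real x for which both sides are defined.
(x+1)² = x² + 2x + 1 ≠ x² + 1 unless x = 0.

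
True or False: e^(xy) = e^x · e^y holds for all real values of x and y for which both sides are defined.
False.

Claim: e^(xy) = e^x · e^y.
Test a specific point where both sides are defined: x = 1, y = 3/2.
LHS = e^(xy) ≈ 4.4817
RHS = e^x · e^y ≈ 12.1825
Since 4.4817 ≠ 12.1825, the equation fails at this point, so it cannot hold for all real values of x and y for which both sides are defined.
e^x · e^y = e^(x+y), not e^(xy).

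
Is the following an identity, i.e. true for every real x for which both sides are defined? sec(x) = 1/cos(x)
Yes, this is an identity.

Claim: sec(x) = 1/cos(x).
Reasoning: sec(x) is by definition the reciprocal of cos(x), wherever cos(x) ≠ 0.
So the two sides agree for every real x for which both sides are defined.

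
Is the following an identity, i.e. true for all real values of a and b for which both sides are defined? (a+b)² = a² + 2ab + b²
Claim: (a+b)² = a² + 2ab + b².
Reasoning: Expand: (a+b)² = (a+b)(a+b) = a·a + a·b + b·a + b·b = a² + 2ab + b².
So the two sides agree for all real values of a and b for which both sides are defined.

Conclusion: Yes, this is an identity.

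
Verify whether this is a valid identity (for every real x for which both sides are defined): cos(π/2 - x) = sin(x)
Claim: cos(π/2 - x) = sin(x).
Reasoning: Use cos(u - v) = cos(u)cos(v) + sin(u)sin(v) with u = π/2, v = x: cos(π/2)cos(x) + sin(π/2)sin(x) = 0·cos(x) + 1·sin(x) = sin(x).
So the two sides agree for every real x for which both sides are defined.

Conclusion: Yes, this is an identity.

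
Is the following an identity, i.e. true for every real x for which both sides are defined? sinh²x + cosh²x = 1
Claim: sinh²x + cosh²x = 1.
Test a specific point where both sides are defined: x = -2.
LHS = sinh²x + cosh²x ≈ 27.3082
RHS = 1 ≈ 1.0000
Since 27.3082 ≠ 1.0000, the equation fails at this point, so it cannot hold for every real x for which both sides are defined.
The correct hyperbolic identity is cosh²x - sinh²x = 1 (a difference); the sum sinh²x + cosh²x equals cosh(2x).

Conclusion: No, this is NOT an identity.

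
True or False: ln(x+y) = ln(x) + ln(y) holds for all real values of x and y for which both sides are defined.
False.

Claim: ln(x+y) = ln(x) + ln(y).
Test a specific point where both sides are defined: x = 3/2, y = 4.
LHS = ln(x+y) ≈ 1.7047
RHS = ln(x) + ln(y) ≈ 1.7918
Since 1.7047 ≠ 1.7918, the equation fails at this point, so it cannot hold for all real values of x and y for which both sides are defined.
ln(x) + ln(y) = ln(xy), not ln(x+y).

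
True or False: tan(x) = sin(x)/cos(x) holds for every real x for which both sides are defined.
True.

Claim: tan(x) = sin(x)/cos(x).
Reasoning: For an angle x whose terminal point on the unit circle is (cos x, sin x), tan(x) is defined as the ratio (second coordinate)/(first coordinate) = sin(x)/cos(x), wherever cos(x) ≠ 0.
So the two sides agree for every real x for which both sides are defined.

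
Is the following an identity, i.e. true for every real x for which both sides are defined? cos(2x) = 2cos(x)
Claim: cos(2x) = 2cos(x).
Test a specific point where both sides are defined: x = π.
LHS = cos(2x) ≈ 1.0000
RHS = 2cos(x) ≈ -2.0000
Since 1.0000 ≠ -2.0000, the equation fails at this point, so it cannot hold for every real x for which both sides are defined.
The correct double-angle formula is cos(2x) = cos²x - sin²x.

Conclusion: No, this is NOT an identity.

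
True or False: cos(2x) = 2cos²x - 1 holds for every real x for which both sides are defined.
True.

Claim: cos(2x) = 2cos²x - 1.
Reasoning: cos(2x) = cos²x - sin²x. Replace sin²x by 1 - cos²x: cos²x - (1 - cos²x) = 2cos²x - 1.
So the two sides agree for every real x for which both sides are defined.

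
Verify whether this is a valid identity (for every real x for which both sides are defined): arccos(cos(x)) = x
No, this is NOT an identity.

Claim: arccos(cos(x)) = x.
Test a specific point where both sides are defined: x = -π/2.
LHS = arccos(cos(x)) ≈ 1.5708
RHS = x ≈ -1.5708
Since 1.5708 ≠ -1.5708, the equation fails at this point, so it cannot hold for every real x for which both sides are defined.
arccos only returns values in [0, π], so arccos(cos(x)) = x holds only for x in that interval, not for all real x.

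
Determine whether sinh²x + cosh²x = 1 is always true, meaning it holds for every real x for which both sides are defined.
No, this is NOT an identity.

Claim: sinh²x + cosh²x = 1.
Test a specific point where both sides are defined: x = 3/2.
LHS = sinh²x + cosh²x ≈ 10.0677
RHS = 1 ≈ 1.0000
Since 10.0677 ≠ 1.0000, the equation fails at this point, so it cannot hold for every real x for which both sides are defined.
The correct hyperbolic identity is cosh²x - sinh²x = 1 (a difference); the sum sinh²x + cosh²x equals cosh(2x).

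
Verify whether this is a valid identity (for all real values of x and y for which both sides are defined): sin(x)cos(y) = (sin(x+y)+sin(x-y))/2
Yes, this is an identity.

Claim: sin(x)cos(y) = (sin(x+y)+sin(x-y))/2.
Reasoning: sin(x+y) = sin(x)cos(y) + cos(x)sin(y) and sin(x-y) = sin(x)cos(y) - cos(x)sin(y). Adding, sin(x+y) + sin(x-y) = 2sin(x)cos(y); divide by 2.
So the two sides agree for all real values of x and y for which both sides are defined.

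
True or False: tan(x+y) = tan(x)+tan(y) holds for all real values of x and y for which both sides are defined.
False.

Claim: tan(x+y) = tan(x)+tan(y).
Test a specific point where both sides are defined: x = -π/6, y = π/3.
LHS = tan(x+y) ≈ 0.5774
RHS = tan(x)+tan(y) ≈ 1.1547
Since 0.5774 ≠ 1.1547, the equation fails at this point, so it cannot hold for all real values of x and y for which both sides are defined.
The correct formula is tan(x+y) = (tan(x) + tan(y))/(1 - tan(x)tan(y)).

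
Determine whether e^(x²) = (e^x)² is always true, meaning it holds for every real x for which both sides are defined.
Claim: e^(x²) = (e^x)².
Test a specific point where both sides are defined: x = -3.
LHS = e^(x²) ≈ 8103.0839
RHS = (e^x)² ≈ 0.0025
Since 8103.0839 ≠ 0.0025, the equation fails at this point, so it cannot hold for every real x for which both sides are defined.
(e^x)² = e^(2x), and 2x ≠ x² in general.

Conclusion: No, this is NOT an identity.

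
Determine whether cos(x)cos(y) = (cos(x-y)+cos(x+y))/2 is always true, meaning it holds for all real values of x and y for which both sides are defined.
Yes, this is an identity.

Claim: cos(x)cos(y) = (cos(x-y)+cos(x+y))/2.
Reasoning: cos(x-y) = cos(x)cos(y) + sin(x)sin(y) and cos(x+y) = cos(x)cos(y) - sin(x)sin(y). Adding, cos(x-y) + cos(x+y) = 2cos(x)cos(y); divide by 2.
So the two sides agree for all real values of x and y for which both sides are defined.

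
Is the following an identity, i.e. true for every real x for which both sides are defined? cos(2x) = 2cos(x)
No, this is NOT an identity.

Claim: cos(2x) = 2cos(x).
Test a specific point where both sides are defined: x = -π/3.
LHS = cos(2x) ≈ -0.5000
RHS = 2cos(x) ≈ 1.0000
Since -0.5000 ≠ 1.0000, the equation fails at this point, so it cannot hold for every real x for which both sides are defined.
The correct double-angle formula is cos(2x) = cos²x - sin²x.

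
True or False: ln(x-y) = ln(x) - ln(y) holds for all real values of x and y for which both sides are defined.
False.

Claim: ln(x-y) = ln(x) - ln(y).
Test a specific point where both sides are defined: x = 5, y = 1.
LHS = ln(x-y) ≈ 1.3863
RHS = ln(x) - ln(y) ≈ 1.6094
Since 1.3863 ≠ 1.6094, the equation fails at this point, so it cannot hold for all real values of x and y for which both sides are defined.
ln(x) - ln(y) = ln(x/y), not ln(x-y).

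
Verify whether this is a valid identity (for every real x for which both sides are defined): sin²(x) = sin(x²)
Claim: sin²(x) = sin(x²).
Test a specific point where both sides are defined: x = π/2.
LHS = sin²(x) ≈ 1.0000
RHS = sin(x²) ≈ 0.6243
Since 1.0000 ≠ 0.6243, the equation fails at this point, so it cannot hold for every real x for which both sides are defined.
sin²(x) means (sin x)², squaring the output; sin(x²) squares the input. These are different functions.

Conclusion: No, this is NOT an identity.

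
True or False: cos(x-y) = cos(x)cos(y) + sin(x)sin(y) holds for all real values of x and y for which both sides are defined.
Claim: cos(x-y) = cos(x)cos(y) + sin(x)sin(y).
Reasoning: Replace y by -y in cos(x+y) = cos(x)cos(y) - sin(x)sin(y) and use cos(-y) = cos(y), sin(-y) = -sin(y): cos(x-y) = cos(x)cos(y) + sin(x)sin(y).
So the two sides agree for all real values of x and y for which both sides are defined.

Conclusion: True.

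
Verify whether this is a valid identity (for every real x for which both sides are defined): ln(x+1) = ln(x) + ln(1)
Claim: ln(x+1) = ln(x) + ln(1).
Test a specific point where both sides are defined: x = 4.
LHS = ln(x+1) ≈ 1.6094
RHS = ln(x) + ln(1) ≈ 1.3863
Since 1.6094 ≠ 1.3863, the equation fails at this point, so it cannot hold for every real x for which both sides are defined.
ln(1) = 0, so the right side is just ln(x), which differs from ln(x+1).

Conclusion: No, this is NOT an identity.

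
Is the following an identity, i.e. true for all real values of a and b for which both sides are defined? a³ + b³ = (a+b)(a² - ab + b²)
Claim: a³ + b³ = (a+b)(a² - ab + b²).
Reasoning: Expand the right side: (a+b)(a² - ab + b²) = a³ - a²b + ab² + a²b - ab² + b³ = a³ + b³ (the middle terms cancel in pairs).
So the two sides agree for all real values of a and b for which both sides are defined.

Conclusion: Yes, this is an identity.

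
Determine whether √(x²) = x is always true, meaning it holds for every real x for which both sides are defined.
No, this is NOT an identity.

Claim: √(x²) = x.
Test a specific point where both sides are defined: x = -3.
LHS = √(x²) ≈ 3.0000
RHS = x ≈ -3.0000
Since 3.0000 ≠ -3.0000, the equation fails at this point, so it cannot hold for every real x for which both sides are defined.
√(x²) = |x|, which differs from x whenever x < 0 (both sides are defined for every real x).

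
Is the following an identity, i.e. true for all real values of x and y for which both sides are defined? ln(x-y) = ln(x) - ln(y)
No, this is NOT an identity.

Claim: ln(x-y) = ln(x) - ln(y).
Test a specific point where both sides are defined: x = 2, y = 3/2.
LHS = ln(x-y) ≈ -0.6931
RHS = ln(x) - ln(y) ≈ 0.2877
Since -0.6931 ≠ 0.2877, the equation fails at this point, so it cannot hold for all real values of x and y for which both sides are defined.
ln(x) - ln(y) = ln(x/y), not ln(x-y).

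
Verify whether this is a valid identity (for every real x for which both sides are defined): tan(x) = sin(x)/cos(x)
Claim: tan(x) = sin(x)/cos(x).
Reasoning: For an angle x whose terminal point on the unit circle is (cos x, sin x), tan(x) is defined as the ratio (second coordinate)/(first coordinate) = sin(x)/cos(x), wherever cos(x) ≠ 0.
So the two sides agree for every real x for which both sides are defined.

Conclusion: Yes, this is an identity.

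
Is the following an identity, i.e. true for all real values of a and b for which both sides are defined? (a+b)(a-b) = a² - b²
Claim: (a+b)(a-b) = a² - b².
Reasoning: Expand: (a+b)(a-b) = a² - ab + ba - b² = a² - b² (the cross terms cancel).
So the two sides agree for all real values of a and b for which both sides are defined.

Conclusion: Yes, this is an identity.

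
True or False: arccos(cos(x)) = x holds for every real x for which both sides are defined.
False.

Claim: arccos(cos(x)) = x.
Test a specific point where both sides are defined: x = -π/2.
LHS = arccos(cos(x)) ≈ 1.5708
RHS = x ≈ -1.5708
Since 1.5708 ≠ -1.5708, the equation fails at this point, so it cannot hold for every real x for which both sides are defined.
arccos only returns values in [0, π], so arccos(cos(x)) = x holds only for x in that interval, not for all real x.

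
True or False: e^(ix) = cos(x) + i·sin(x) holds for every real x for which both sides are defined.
True.

Claim: e^(ix) = cos(x) + i·sin(x).
Reasoning: Euler's formula. Expand e^(ix) = Σ (ix)^k / k!. Since i² = -1, the even-k terms are Σ (-1)^m x^(2m)/(2m)! = cos(x) and the odd-k terms are i · Σ (-1)^m x^(2m+1)/(2m+1)! = i·sin(x).
So the two sides agree for every real x for which both sides are defined.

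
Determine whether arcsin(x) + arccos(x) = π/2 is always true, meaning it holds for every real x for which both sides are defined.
Claim: arcsin(x) + arccos(x) = π/2.
Reasoning: Both sides are defined for -1 ≤ x ≤ 1. Let θ = arcsin(x), so sin θ = x and θ ∈ [-π/2, π/2]. Then cos(π/2 - θ) = sin θ = x and π/2 - θ ∈ [0, π], which is exactly the range of arccos, so arccos(x) = π/2 - θ. Adding: arcsin(x) + arccos(x) = θ + (π/2 - θ) = π/2.
So the two sides agree for every real x for which both sides are defined.

Conclusion: Yes, this is an identity.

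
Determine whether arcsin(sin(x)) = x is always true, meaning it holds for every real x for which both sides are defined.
No, this is NOT an identity.

Claim: arcsin(sin(x)) = x.
Test a specific point where both sides are defined: x = π.
LHS = arcsin(sin(x)) ≈ 0.0000
RHS = x ≈ 3.1416
Since 0.0000 ≠ 3.1416, the equation fails at this point, so it cannot hold for every real x for which both sides are defined.
arcsin only returns values in [-π/2, π/2], so arcsin(sin(x)) = x holds only for x in that interval, not for all real x.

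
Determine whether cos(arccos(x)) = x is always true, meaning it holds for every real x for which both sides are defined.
Claim: cos(arccos(x)) = x.
Reasoning: For -1 ≤ x ≤ 1 (where arccos is defined), arccos(x) is by definition an angle whose cosine equals x. Taking the cosine of that angle returns x. (Note the other order, arccos(cos x) = x, is NOT an identity.)
So the two sides agree for every real x for which both sides are defined.

Conclusion: Yes, this is an identity.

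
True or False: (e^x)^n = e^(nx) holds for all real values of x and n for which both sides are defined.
True.

Claim: (e^x)^n = e^(nx).
Reasoning: e^x is a positive real number, and for a positive base B and real exponent n, B^n = e^(n·ln B). With B = e^x, ln B = x, so (e^x)^n = e^(n·x).
So the two sides agree for all real values of x and n for which both sides are defined.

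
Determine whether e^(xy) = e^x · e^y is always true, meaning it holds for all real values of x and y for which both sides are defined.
Claim: e^(xy) = e^x · e^y.
Test a specific point where both sides are defined: x = 1, y = 1.
LHS = e^(xy) ≈ 2.7183
RHS = e^x · e^y ≈ 7.3891
Since 2.7183 ≠ 7.3891, the equation fails at this point, so it cannot hold for all real values of x and y for which both sides are defined.
e^x · e^y = e^(x+y), not e^(xy).

Conclusion: No, this is NOT an identity.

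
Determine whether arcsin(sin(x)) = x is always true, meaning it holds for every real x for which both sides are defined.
No, this is NOT an identity.

Claim: arcsin(sin(x)) = x.
Test a specific point where both sides are defined: x = 2π/3.
LHS = arcsin(sin(x)) ≈ 1.0472
RHS = x ≈ 2.0944
Since 1.0472 ≠ 2.0944, the equation fails at this point, so it cannot hold for every real x for which both sides are defined.
arcsin only returns values in [-π/2, π/2], so arcsin(sin(x)) = x holds only for x in that interval, not for all real x.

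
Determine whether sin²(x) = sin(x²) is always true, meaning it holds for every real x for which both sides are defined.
Claim: sin²(x) = sin(x²).
Test a specific point where both sides are defined: x = -π/4.
LHS = sin²(x) ≈ 0.5000
RHS = sin(x²) ≈ 0.5785
Since 0.5000 ≠ 0.5785, the equation fails at this point, so it cannot hold for every real x for which both sides are defined.
sin²(x) means (sin x)², squaring the output; sin(x²) squares the input. These are different functions.

Conclusion: No, this is NOT an identity.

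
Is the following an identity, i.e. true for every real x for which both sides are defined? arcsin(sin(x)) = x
No, this is NOT an identity.

Claim: arcsin(sin(x)) = x.
Test a specific point where both sides are defined: x = 2π/3.
LHS = arcsin(sin(x)) ≈ 1.0472
RHS = x ≈ 2.0944
Since 1.0472 ≠ 2.0944, the equation fails at this point, so it cannot hold for every real x for which both sides are defined.
arcsin only returns values in [-π/2, π/2], so arcsin(sin(x)) = x holds only for x in that interval, not for all real x.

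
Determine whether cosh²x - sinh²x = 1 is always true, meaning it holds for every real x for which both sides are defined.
Claim: cosh²x - sinh²x = 1.
Reasoning: With cosh(x) = (e^x + e^-x)/2 and sinh(x) = (e^x - e^-x)/2: cosh²x = (e^(2x) + 2 + e^(-2x))/4 and sinh²x = (e^(2x) - 2 + e^(-2x))/4. Subtracting leaves 4/4 = 1.
So the two sides agree for every real x for which both sides are defined.

Conclusion: Yes, this is an identity.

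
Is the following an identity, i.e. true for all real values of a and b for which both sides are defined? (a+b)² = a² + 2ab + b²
Yes, this is an identity.

Claim: (a+b)² = a² + 2ab + b².
Reasoning: Expand: (a+b)² = (a+b)(a+b) = a·a + a·b + b·a + b·b = a² + 2ab + b².
So the two sides agree for all real values of a and b for which both sides are defined.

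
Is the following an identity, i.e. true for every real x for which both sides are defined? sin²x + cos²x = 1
Yes, this is an identity.

Claim: sin²x + cos²x = 1.
Reasoning: The point (cos x, sin x) lies on the unit circle X² + Y² = 1, so cos²x + sin²x = 1 for every real x.
So the two sides agree for every real x for which both sides are defined.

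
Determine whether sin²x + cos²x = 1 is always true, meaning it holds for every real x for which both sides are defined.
Claim: sin²x + cos²x = 1.
Reasoning: The point (cos x, sin x) lies on the unit circle X² + Y² = 1, so cos²x + sin²x = 1 for every real x.
So the two sides agree for every real x for which both sides are defined.

Conclusion: Yes, this is an identity.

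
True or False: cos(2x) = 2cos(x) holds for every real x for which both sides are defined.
False.

Claim: cos(2x) = 2cos(x).
Test a specific point where both sides are defined: x = π/4.
LHS = cos(2x) ≈ 0.0000
RHS = 2cos(x) ≈ 1.4142
Since 0.0000 ≠ 1.4142, the equation fails at this point, so it cannot hold for every real x for which both sides are defined.
The correct double-angle formula is cos(2x) = cos²x - sin²x.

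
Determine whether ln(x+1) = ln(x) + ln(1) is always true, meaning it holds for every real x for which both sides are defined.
Claim: ln(x+1) = ln(x) + ln(1).
Test a specific point where both sides are defined: x = 2.
LHS = ln(x+1) ≈ 1.0986
RHS = ln(x) + ln(1) ≈ 0.6931
Since 1.0986 ≠ 0.6931, the equation fails at this point, so it cannot hold for every real x for which both sides are defined.
ln(1) = 0, so the right side is just ln(x), which differs from ln(x+1).

Conclusion: No, this is NOT an identity.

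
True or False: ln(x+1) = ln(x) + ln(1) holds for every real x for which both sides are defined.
Claim: ln(x+1) = ln(x) + ln(1).
Test a specific point where both sides are defined: x = 5.
LHS = ln(x+1) ≈ 1.7918
RHS = ln(x) + ln(1) ≈ 1.6094
Since 1.7918 ≠ 1.6094, the equation fails at this point, so it cannot hold for every real x for which both sides are defined.
ln(1) = 0, so the right side is just ln(x), which differs from ln(x+1).

Conclusion: False.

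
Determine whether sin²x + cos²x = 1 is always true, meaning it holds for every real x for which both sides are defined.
Claim: sin²x + cos²x = 1.
Reasoning: The point (cos x, sin x) lies on the unit circle X² + Y² = 1, so cos²x + sin²x = 1 for every real x.
So the two sides agree for every real x for which both sides are defined.

Conclusion: Yes, this is an identity.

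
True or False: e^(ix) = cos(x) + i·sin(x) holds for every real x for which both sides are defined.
Claim: e^(ix) = cos(x) + i·sin(x).
Reasoning: Euler's formula. Expand e^(ix) = Σ (ix)^k / k!. Since i² = -1, the even-k terms are Σ (-1)^m x^(2m)/(2m)! = cos(x) and the odd-k terms are i · Σ (-1)^m x^(2m+1)/(2m+1)! = i·sin(x).
So the two sides agree for every real x for which both sides are defined.

Conclusion: True.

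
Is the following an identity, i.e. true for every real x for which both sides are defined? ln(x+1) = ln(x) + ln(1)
No, this is NOT an identity.

Claim: ln(x+1) = ln(x) + ln(1).
Test a specific point where both sides are defined: x = 3.
LHS = ln(x+1) ≈ 1.3863
RHS = ln(x) + ln(1) ≈ 1.0986
Since 1.3863 ≠ 1.0986, the equation fails at this point, so it cannot hold for every real x for which both sides are defined.
ln(1) = 0, so the right side is just ln(x), which differs from ln(x+1).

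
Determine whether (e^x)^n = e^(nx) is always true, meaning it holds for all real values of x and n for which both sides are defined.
Claim: (e^x)^n = e^(nx).
Reasoning: e^x is a positive real number, and for a positive base B and real exponent n, B^n = e^(n·ln B). With B = e^x, ln B = x, so (e^x)^n = e^(n·x).
So the two sides agree for all real values of x and n for which both sides are defined.

Conclusion: Yes, this is an identity.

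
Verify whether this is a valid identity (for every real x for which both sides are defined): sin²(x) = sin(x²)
No, this is NOT an identity.

Claim: sin²(x) = sin(x²).
Test a specific point where both sides are defined: x = π/3.
LHS = sin²(x) ≈ 0.7500
RHS = sin(x²) ≈ 0.8897
Since 0.7500 ≠ 0.8897, the equation fails at this point, so it cannot hold for every real x for which both sides are defined.
sin²(x) means (sin x)², squaring the output; sin(x²) squares the input. These are different functions.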